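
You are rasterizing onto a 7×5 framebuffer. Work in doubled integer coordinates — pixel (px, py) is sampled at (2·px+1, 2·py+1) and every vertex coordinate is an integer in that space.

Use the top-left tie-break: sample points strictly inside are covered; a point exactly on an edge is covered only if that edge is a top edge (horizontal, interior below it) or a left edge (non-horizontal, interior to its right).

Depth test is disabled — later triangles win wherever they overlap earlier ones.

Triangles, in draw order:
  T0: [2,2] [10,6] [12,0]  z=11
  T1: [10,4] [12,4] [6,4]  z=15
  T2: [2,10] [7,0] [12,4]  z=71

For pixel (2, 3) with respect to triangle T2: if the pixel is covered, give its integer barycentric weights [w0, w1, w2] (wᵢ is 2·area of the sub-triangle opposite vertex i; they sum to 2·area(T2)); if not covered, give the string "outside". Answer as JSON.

T0:
  2·area = 56  (B↔C swapped to make it positive)
  edge (2, 2)→(12, 0): d=(10,-2) top-left  bias=+0
  edge (12, 0)→(10, 6): d=(-2,6) right/bottom  bias=-1
  edge (10, 6)→(2, 2): d=(-8,-4) top-left  bias=+0
    (3,0)@(7, 1): e=[0,28,28] → █  [on edge]
    (4,0)@(9, 1): e=[4,16,36] → █
    (5,0)@(11, 1): e=[8,4,44] → █
    (6,0)@(13, 1): e=[12,-8,52] → ·
    (2,1)@(5, 3): e=[16,36,4] → █
    (5,1)@(11, 3): e=[28,0,28] → ·  [on edge]
    (2,2)@(5, 5): e=[36,32,-12] → ·
    (3,2)@(7, 5): e=[40,20,-4] → ·
    (4,2)@(9, 5): e=[44,8,4] → █
    (5,2)@(11, 5): e=[48,-4,12] → ·
    (4,3)@(9, 7): e=[64,4,-12] → ·
    (4,4)@(9, 9): e=[84,0,-28] → ·  [on edge]
  covered (7 px):
    · · · █ █ █ ·
    · · █ █ █ · ·
    · · · · █ · ·
    · · · · · · ·
    · · · · · · ·
T1:
  degenerate (2·area = 0) — covers nothing
T2:
  2·area = 70
  edge (2, 10)→(7, 0): d=(5,-10) top-left  bias=+0
  edge (7, 0)→(12, 4): d=(5,4) right/bottom  bias=-1
  edge (12, 4)→(2, 10): d=(-10,6) right/bottom  bias=-1
    (3,0)@(7, 1): e=[5,5,60] → █
    (4,0)@(9, 1): e=[25,-3,48] → ·
    (3,1)@(7, 3): e=[15,15,40] → █
    (4,1)@(9, 3): e=[35,7,28] → █
    (5,1)@(11, 3): e=[55,-1,16] → ·
    (2,2)@(5, 5): e=[5,33,32] → █
    (5,2)@(11, 5): e=[65,9,-4] → ·
    (2,3)@(5, 7): e=[15,43,12] → █
    (3,3)@(7, 7): e=[35,35,0] → ·  [on edge]
    (4,3)@(9, 7): e=[55,27,-12] → ·
    (1,4)@(3, 9): e=[5,61,4] → █
    (2,4)@(5, 9): e=[25,53,-8] → ·
  covered (8 px):
    · · · █ · · ·
    · · · █ █ · ·
    · · █ █ █ · ·
    · · █ · · · ·
    · █ · · · · ·

Final: [43,12,15]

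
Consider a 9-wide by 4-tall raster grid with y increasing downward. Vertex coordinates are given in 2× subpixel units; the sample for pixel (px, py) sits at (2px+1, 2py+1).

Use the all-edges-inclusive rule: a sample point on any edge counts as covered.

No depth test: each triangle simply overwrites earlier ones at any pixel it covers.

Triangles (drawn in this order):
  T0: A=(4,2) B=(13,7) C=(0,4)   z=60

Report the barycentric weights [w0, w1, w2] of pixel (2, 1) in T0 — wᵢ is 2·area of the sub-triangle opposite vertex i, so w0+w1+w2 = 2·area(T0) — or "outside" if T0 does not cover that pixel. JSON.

T0:
  2·area = 38
  edge (4, 2)→(13, 7): d=(9,5) inclusive
  edge (13, 7)→(0, 4): d=(-13,-3) inclusive
  edge (0, 4)→(4, 2): d=(4,-2) inclusive
    (1,1)@(3, 3): e=[14,22,2] → █
    (2,1)@(5, 3): e=[4,28,6] → █
    (3,1)@(7, 3): e=[-6,34,10] → ·
    (1,2)@(3, 5): e=[32,-4,10] → ·
    (2,2)@(5, 5): e=[22,2,14] → █
    (3,2)@(7, 5): e=[12,8,18] → █
    (4,2)@(9, 5): e=[2,14,22] → █
    (5,2)@(11, 5): e=[-8,20,26] → ·
    (2,3)@(5, 7): e=[40,-24,22] → ·
    (3,3)@(7, 7): e=[30,-18,26] → ·
    (4,3)@(9, 7): e=[20,-12,30] → ·
    (6,3)@(13, 7): e=[0,0,38] → █  [on edge]
  covered (6 px):
    · · · · · · · · ·
    · █ █ · · · · · ·
    · · █ █ █ · · · ·
    · · · · · · █ · ·

Answer: [28,6,4]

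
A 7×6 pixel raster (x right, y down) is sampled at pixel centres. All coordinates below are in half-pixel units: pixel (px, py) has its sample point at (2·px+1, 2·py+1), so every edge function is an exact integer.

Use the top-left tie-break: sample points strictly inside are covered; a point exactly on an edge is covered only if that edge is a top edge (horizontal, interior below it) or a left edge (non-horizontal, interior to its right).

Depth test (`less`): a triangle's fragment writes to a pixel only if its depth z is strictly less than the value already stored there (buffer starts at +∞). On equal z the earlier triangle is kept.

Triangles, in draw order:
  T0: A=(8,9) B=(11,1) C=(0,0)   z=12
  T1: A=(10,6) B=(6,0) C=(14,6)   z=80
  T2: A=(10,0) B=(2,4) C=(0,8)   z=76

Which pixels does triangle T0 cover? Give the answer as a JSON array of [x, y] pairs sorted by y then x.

T0:
  2·area = 91  (B↔C swapped to make it positive)
  edge (8, 9)→(0, 0): d=(-8,-9) top-left  bias=+0
  edge (0, 0)→(11, 1): d=(11,1) right/bottom  bias=-1
  edge (11, 1)→(8, 9): d=(-3,8) right/bottom  bias=-1
    (0,0)@(1, 1): e=[1,10,80] → █
    (1,0)@(3, 1): e=[19,8,64] → █
    (2,0)@(5, 1): e=[37,6,48] → █
    (3,0)@(7, 1): e=[55,4,32] → █
    (4,0)@(9, 1): e=[73,2,16] → █
    (5,0)@(11, 1): e=[91,0,0] → ·  [on edge]
    (0,1)@(1, 3): e=[-15,32,74] → ·
    (1,1)@(3, 3): e=[3,30,58] → █
    (5,1)@(11, 3): e=[75,22,-6] → ·
    (1,2)@(3, 5): e=[-13,52,52] → ·
    (2,2)@(5, 5): e=[5,50,36] → █
    (5,2)@(11, 5): e=[59,44,-12] → ·
  covered (13 px):
    █ █ █ █ █ · ·
    · █ █ █ █ · ·
    · · █ █ █ · ·
    · · · █ · · ·
    · · · · · · ·
    · · · · · · ·
T1:
  2·area = 24
  edge (10, 6)→(6, 0): d=(-4,-6) top-left  bias=+0
  edge (6, 0)→(14, 6): d=(8,6) right/bottom  bias=-1
  edge (14, 6)→(10, 6): d=(-4,0) right/bottom  bias=-1
    (3,0)@(7, 1): e=[2,2,20] → █
    (4,0)@(9, 1): e=[14,-10,20] → ·
    (3,1)@(7, 3): e=[-6,18,12] → ·
    (4,1)@(9, 3): e=[6,6,12] → █
    (5,1)@(11, 3): e=[18,-6,12] → ·
    (4,2)@(9, 5): e=[-2,22,4] → ·
    (5,2)@(11, 5): e=[10,10,4] → █
    (6,2)@(13, 5): e=[22,-2,4] → ·
    (5,3)@(11, 7): e=[2,26,-4] → ·
  covered (3 px):
    · · · █ · · ·
    · · · · █ · ·
    · · · · · █ ·
    · · · · · · ·
    · · · · · · ·
    · · · · · · ·
T2:
  2·area = 24  (B↔C swapped to make it positive)
  edge (10, 0)→(0, 8): d=(-10,8) right/bottom  bias=-1
  edge (0, 8)→(2, 4): d=(2,-4) top-left  bias=+0
  edge (2, 4)→(10, 0): d=(8,-4) top-left  bias=+0
    (2,1)@(5, 3): e=[10,10,4] → █
    (3,1)@(7, 3): e=[-6,18,12] → ·
    (1,2)@(3, 5): e=[6,6,12] → █
    (2,2)@(5, 5): e=[-10,14,20] → ·
    (0,3)@(1, 7): e=[2,2,20] → █
    (1,3)@(3, 7): e=[-14,10,28] → ·
    (0,4)@(1, 9): e=[-18,6,36] → ·
  covered (3 px):
    · · · · · · ·
    · · █ · · · ·
    · █ · · · · ·
    █ · · · · · ·
    · · · · · · ·
    · · · · · · ·

Final: [[0,0],[1,0],[2,0],[3,0],[4,0],[1,1],[2,1],[3,1],[4,1],[2,2],[3,2],[4,2],[3,3]]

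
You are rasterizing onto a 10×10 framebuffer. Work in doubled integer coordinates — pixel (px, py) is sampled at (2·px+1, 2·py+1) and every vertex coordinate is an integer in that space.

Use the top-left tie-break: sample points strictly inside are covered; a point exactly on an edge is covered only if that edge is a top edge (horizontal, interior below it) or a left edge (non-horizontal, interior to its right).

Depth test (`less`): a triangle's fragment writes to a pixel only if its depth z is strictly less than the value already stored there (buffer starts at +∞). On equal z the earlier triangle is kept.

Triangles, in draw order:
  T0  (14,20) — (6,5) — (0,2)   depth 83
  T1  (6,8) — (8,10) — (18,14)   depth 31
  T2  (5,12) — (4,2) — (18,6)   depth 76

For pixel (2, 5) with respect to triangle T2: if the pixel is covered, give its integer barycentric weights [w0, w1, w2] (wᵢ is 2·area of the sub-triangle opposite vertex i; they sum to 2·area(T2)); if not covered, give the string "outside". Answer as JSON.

T0:
  2·area = 66  (B↔C swapped to make it positive)
  edge (14, 20)→(0, 2): d=(-14,-18) top-left  bias=+0
  edge (0, 2)→(6, 5): d=(6,3) right/bottom  bias=-1
  edge (6, 5)→(14, 20): d=(8,15) right/bottom  bias=-1
    (0,1)@(1, 3): e=[4,3,59] → X
    (1,1)@(3, 3): e=[40,-3,29] → .
    (0,2)@(1, 5): e=[-24,15,75] → .
    (1,2)@(3, 5): e=[12,9,45] → X
    (2,2)@(5, 5): e=[48,3,15] → X
    (3,2)@(7, 5): e=[84,-3,-15] → .
    (1,3)@(3, 7): e=[-16,21,61] → .
    (2,3)@(5, 7): e=[20,15,31] → X
    (3,3)@(7, 7): e=[56,9,1] → X
    (4,3)@(9, 7): e=[92,3,-29] → .
    (2,4)@(5, 9): e=[-8,27,47] → .
    (3,4)@(7, 9): e=[28,21,17] → X
    (3,5)@(7, 11): e=[0,33,33] → X  [on edge]
  covered (10 px):
    . . . . . . . . . .
    X . . . . . . . . .
    . X X . . . . . . .
    . . X X . . . . . .
    . . . X . . . . . .
    . . . X X . . . . .
    . . . . X . . . . .
    . . . . . X . . . .
    . . . . . . . . . .
    . . . . . . . . . .
T1:
  2·area = 12  (B↔C swapped to make it positive)
  edge (6, 8)→(18, 14): d=(12,6) right/bottom  bias=-1
  edge (18, 14)→(8, 10): d=(-10,-4) top-left  bias=+0
  edge (8, 10)→(6, 8): d=(-2,-2) top-left  bias=+0
    (0,1)@(1, 3): e=[-30,42,0] → .  [on edge]
    (1,2)@(3, 5): e=[-18,30,0] → .  [on edge]
    (2,3)@(5, 7): e=[-6,18,0] → .  [on edge]
    (3,4)@(7, 9): e=[6,6,0] → X  [on edge]
    (4,4)@(9, 9): e=[-6,14,4] → .
    (3,5)@(7, 11): e=[30,-14,-4] → .
    (4,5)@(9, 11): e=[18,-6,0] → .  [on edge]
    (5,5)@(11, 11): e=[6,2,4] → X
    (6,5)@(13, 11): e=[-6,10,8] → .
    (5,6)@(11, 13): e=[30,-18,0] → .  [on edge]
    (6,7)@(13, 15): e=[42,-30,0] → .  [on edge]
    (7,8)@(15, 17): e=[54,-42,0] → .  [on edge]
    (8,9)@(17, 19): e=[66,-54,0] → .  [on edge]
  covered (2 px):
    . . . . . . . . . .
    . . . . . . . . . .
    . . . . . . . . . .
    . . . . . . . . . .
    . . . X . . . . . .
    . . . . . X . . . .
    . . . . . . . . . .
    . . . . . . . . . .
    . . . . . . . . . .
    . . . . . . . . . .
T2:
  2·area = 136
  edge (5, 12)→(4, 2): d=(-1,-10) top-left  bias=+0
  edge (4, 2)→(18, 6): d=(14,4) right/bottom  bias=-1
  edge (18, 6)→(5, 12): d=(-13,6) right/bottom  bias=-1
    (2,1)@(5, 3): e=[9,10,117] → X
    (3,1)@(7, 3): e=[29,2,105] → X
    (4,1)@(9, 3): e=[49,-6,93] → .
    (2,2)@(5, 5): e=[7,38,91] → X
    (4,2)@(9, 5): e=[47,22,67] → X
    (5,2)@(11, 5): e=[67,14,55] → X
    (6,2)@(13, 5): e=[87,6,43] → X
    (7,2)@(15, 5): e=[107,-2,31] → .
    (2,3)@(5, 7): e=[5,66,65] → X
    (7,3)@(15, 7): e=[105,26,5] → X
    (8,3)@(17, 7): e=[125,18,-7] → .
    (2,4)@(5, 9): e=[3,94,39] → X
  covered (19 px):
    . . . . . . . . . .
    . . X X . . . . . .
    . . X X X X X . . .
    . . X X X X X X . .
    . . X X X X . . . .
    . . X X . . . . . .
    . . . . . . . . . .
    . . . . . . . . . .
    . . . . . . . . . .
    . . . . . . . . . .

Result: [122,13,1]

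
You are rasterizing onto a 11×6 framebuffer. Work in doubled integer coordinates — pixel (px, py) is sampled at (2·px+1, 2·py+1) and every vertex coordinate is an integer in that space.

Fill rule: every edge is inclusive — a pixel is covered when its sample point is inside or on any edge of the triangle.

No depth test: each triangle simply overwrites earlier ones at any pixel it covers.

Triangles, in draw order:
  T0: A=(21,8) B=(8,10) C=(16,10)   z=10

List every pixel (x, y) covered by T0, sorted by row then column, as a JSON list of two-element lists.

T0:
  2·area = 16  (B↔C swapped to make it positive)
  edge (21, 8)→(16, 10): d=(-5,2) inclusive
  edge (16, 10)→(8, 10): d=(-8,0) inclusive
  edge (8, 10)→(21, 8): d=(13,-2) inclusive
    (7,4)@(15, 9): e=[7,8,1] → X
    (8,4)@(17, 9): e=[3,8,5] → X
    (9,4)@(19, 9): e=[-1,8,9] → .
    (7,5)@(15, 11): e=[-3,-8,27] → .
    (8,5)@(17, 11): e=[-7,-8,31] → .
  covered (2 px):
    . . . . . . . . . . .
    . . . . . . . . . . .
    . . . . . . . . . . .
    . . . . . . . . . . .
    . . . . . . . X X . .
    . . . . . . . . . . .

Answer: [[7,4],[8,4]]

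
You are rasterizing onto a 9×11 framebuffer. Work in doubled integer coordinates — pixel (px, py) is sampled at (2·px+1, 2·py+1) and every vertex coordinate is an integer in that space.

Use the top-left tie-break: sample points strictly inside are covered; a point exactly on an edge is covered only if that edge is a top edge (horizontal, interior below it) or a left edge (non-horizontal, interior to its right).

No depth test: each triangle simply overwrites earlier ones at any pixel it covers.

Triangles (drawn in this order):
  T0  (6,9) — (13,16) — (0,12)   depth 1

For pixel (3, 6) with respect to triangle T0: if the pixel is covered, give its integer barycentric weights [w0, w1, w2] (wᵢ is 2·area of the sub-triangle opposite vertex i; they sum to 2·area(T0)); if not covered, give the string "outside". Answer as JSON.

T0:
  2·area = 63
  edge (6, 9)→(13, 16): d=(7,7) right/bottom  bias=-1
  edge (13, 16)→(0, 12): d=(-13,-4) top-left  bias=+0
  edge (0, 12)→(6, 9): d=(6,-3) top-left  bias=+0
    (1,5)@(3, 11): e=[35,25,3] → X
    (2,5)@(5, 11): e=[21,33,9] → X
    (3,5)@(7, 11): e=[7,41,15] → X
    (4,5)@(9, 11): e=[-7,49,21] → .
    (1,6)@(3, 13): e=[49,-1,15] → .
    (2,6)@(5, 13): e=[35,7,21] → X
    (4,6)@(9, 13): e=[7,23,33] → X
    (5,6)@(11, 13): e=[-7,31,39] → .
    (2,7)@(5, 15): e=[49,-19,33] → .
    (3,7)@(7, 15): e=[35,-11,39] → .
    (4,7)@(9, 15): e=[21,-3,45] → .
    (5,7)@(11, 15): e=[7,5,51] → X
  covered (7 px):
    . . . . . . . . .
    . . . . . . . . .
    . . . . . . . . .
    . . . . . . . . .
    . . . . . . . . .
    . X X X . . . . .
    . . X X X . . . .
    . . . . . X . . .
    . . . . . . . . .
    . . . . . . . . .
    . . . . . . . . .

Result: [15,27,21]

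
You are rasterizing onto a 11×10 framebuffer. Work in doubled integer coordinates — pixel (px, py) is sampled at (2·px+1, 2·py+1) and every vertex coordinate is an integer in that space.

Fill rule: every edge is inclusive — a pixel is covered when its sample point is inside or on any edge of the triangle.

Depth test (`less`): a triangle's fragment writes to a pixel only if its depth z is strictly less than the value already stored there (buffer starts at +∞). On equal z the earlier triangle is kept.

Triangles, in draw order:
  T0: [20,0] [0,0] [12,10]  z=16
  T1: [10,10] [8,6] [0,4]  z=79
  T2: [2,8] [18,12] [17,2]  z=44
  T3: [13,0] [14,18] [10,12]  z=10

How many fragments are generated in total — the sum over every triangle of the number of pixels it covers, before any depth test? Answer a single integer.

T0:
  2·area = 200  (B↔C swapped to make it positive)
  edge (20, 0)→(12, 10): d=(-8,10) inclusive
  edge (12, 10)→(0, 0): d=(-12,-10) inclusive
  edge (0, 0)→(20, 0): d=(20,0) inclusive
    (1,0)@(3, 1): e=[162,18,20] → X
    (2,0)@(5, 1): e=[142,38,20] → X
    (3,0)@(7, 1): e=[122,58,20] → X
    (4,0)@(9, 1): e=[102,78,20] → X
    (5,0)@(11, 1): e=[82,98,20] → X
    (6,0)@(13, 1): e=[62,118,20] → X
    (7,0)@(15, 1): e=[42,138,20] → X
    (8,0)@(17, 1): e=[22,158,20] → X
    (9,0)@(19, 1): e=[2,178,20] → X
    (10,0)@(21, 1): e=[-18,198,20] → .
    (1,1)@(3, 3): e=[146,-6,60] → .
    (2,1)@(5, 3): e=[126,14,60] → X
  covered (25 px):
    . X X X X X X X X X .
    . . X X X X X X X . .
    . . . X X X X X . . .
    . . . . X X X . . . .
    . . . . . X . . . . .
    . . . . . . . . . . .
    . . . . . . . . . . .
    . . . . . . . . . . .
    . . . . . . . . . . .
    . . . . . . . . . . .
T1:
  2·area = 28  (B↔C swapped to make it positive)
  edge (10, 10)→(0, 4): d=(-10,-6) inclusive
  edge (0, 4)→(8, 6): d=(8,2) inclusive
  edge (8, 6)→(10, 10): d=(2,4) inclusive
    (1,2)@(3, 5): e=[8,2,18] → X
    (2,2)@(5, 5): e=[20,-2,10] → .
    (1,3)@(3, 7): e=[-12,18,22] → .
    (2,3)@(5, 7): e=[0,14,14] → X  [on edge]
    (3,3)@(7, 7): e=[12,10,6] → X
    (4,3)@(9, 7): e=[24,6,-2] → .
    (2,4)@(5, 9): e=[-20,30,18] → .
    (3,4)@(7, 9): e=[-8,26,10] → .
    (4,4)@(9, 9): e=[4,22,2] → X
    (5,4)@(11, 9): e=[16,18,-6] → .
    (4,5)@(9, 11): e=[-16,38,6] → .
    (7,6)@(15, 13): e=[0,42,-14] → .  [on edge]
  covered (4 px):
    . . . . . . . . . . .
    . . . . . . . . . . .
    . X . . . . . . . . .
    . . X X . . . . . . .
    . . . . X . . . . . .
    . . . . . . . . . . .
    . . . . . . . . . . .
    . . . . . . . . . . .
    . . . . . . . . . . .
    . . . . . . . . . . .
T2:
  2·area = 156  (B↔C swapped to make it positive)
  edge (2, 8)→(17, 2): d=(15,-6) inclusive
  edge (17, 2)→(18, 12): d=(1,10) inclusive
  edge (18, 12)→(2, 8): d=(-16,-4) inclusive
    (7,1)@(15, 3): e=[3,21,132] → X
    (8,1)@(17, 3): e=[15,1,140] → X
    (9,1)@(19, 3): e=[27,-19,148] → .
    (5,2)@(11, 5): e=[9,63,84] → X
    (6,2)@(13, 5): e=[21,43,92] → X
    (9,2)@(19, 5): e=[57,-17,116] → .
    (2,3)@(5, 7): e=[3,125,28] → X
    (3,3)@(7, 7): e=[15,105,36] → X
    (4,3)@(9, 7): e=[27,85,44] → X
    (9,3)@(19, 7): e=[87,-15,84] → .
    (2,4)@(5, 9): e=[33,127,-4] → .
    (3,4)@(7, 9): e=[45,107,4] → X
  covered (21 px):
    . . . . . . . . . . .
    . . . . . . . X X . .
    . . . . . X X X X . .
    . . X X X X X X X . .
    . . . X X X X X X . .
    . . . . . . . X X . .
    . . . . . . . . . . .
    . . . . . . . . . . .
    . . . . . . . . . . .
    . . . . . . . . . . .
T3:
  2·area = 66
  edge (13, 0)→(14, 18): d=(1,18) inclusive
  edge (14, 18)→(10, 12): d=(-4,-6) inclusive
  edge (10, 12)→(13, 0): d=(3,-12) inclusive
    (6,0)@(13, 1): e=[1,62,3] → X
    (7,0)@(15, 1): e=[-35,74,27] → .
    (6,1)@(13, 3): e=[3,54,9] → X
    (7,1)@(15, 3): e=[-33,66,33] → .
    (6,2)@(13, 5): e=[5,46,15] → X
    (7,2)@(15, 5): e=[-31,58,39] → .
    (6,3)@(13, 7): e=[7,38,21] → X
    (7,3)@(15, 7): e=[-29,50,45] → .
    (5,4)@(11, 9): e=[45,18,3] → X
    (7,4)@(15, 9): e=[-27,42,51] → .
    (5,5)@(11, 11): e=[47,10,9] → X
    (7,5)@(15, 11): e=[-25,34,57] → .
  covered (11 px):
    . . . . . . X . . . .
    . . . . . . X . . . .
    . . . . . . X . . . .
    . . . . . . X . . . .
    . . . . . X X . . . .
    . . . . . X X . . . .
    . . . . . X X . . . .
    . . . . . . X . . . .
    . . . . . . . . . . .
    . . . . . . . . . . .

Answer: 61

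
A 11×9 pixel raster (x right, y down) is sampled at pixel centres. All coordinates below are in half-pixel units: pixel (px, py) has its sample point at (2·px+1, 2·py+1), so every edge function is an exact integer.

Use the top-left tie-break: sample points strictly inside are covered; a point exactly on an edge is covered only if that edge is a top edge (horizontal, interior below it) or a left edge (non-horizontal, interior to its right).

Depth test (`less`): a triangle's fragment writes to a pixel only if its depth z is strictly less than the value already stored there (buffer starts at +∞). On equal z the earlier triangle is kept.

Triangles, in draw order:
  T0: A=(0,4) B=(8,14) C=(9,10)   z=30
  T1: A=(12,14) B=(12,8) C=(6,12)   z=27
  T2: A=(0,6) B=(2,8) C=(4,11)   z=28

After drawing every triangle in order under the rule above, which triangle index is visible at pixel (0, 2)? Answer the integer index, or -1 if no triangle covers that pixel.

T0:
  2·area = 42  (B↔C swapped to make it positive)
  edge (0, 4)→(9, 10): d=(9,6) right/bottom  bias=-1
  edge (9, 10)→(8, 14): d=(-1,4) right/bottom  bias=-1
  edge (8, 14)→(0, 4): d=(-8,-10) top-left  bias=+0
    (0,2)@(1, 5): e=[3,37,2] → #
    (1,2)@(3, 5): e=[-9,29,22] → ·
    (0,3)@(1, 7): e=[21,35,-14] → ·
    (1,3)@(3, 7): e=[9,27,6] → #
    (2,3)@(5, 7): e=[-3,19,26] → ·
    (1,4)@(3, 9): e=[27,25,-10] → ·
    (2,4)@(5, 9): e=[15,17,10] → #
    (3,4)@(7, 9): e=[3,9,30] → #
    (4,4)@(9, 9): e=[-9,1,50] → ·
    (2,5)@(5, 11): e=[33,15,-6] → ·
    (3,5)@(7, 11): e=[21,7,14] → #
    (4,5)@(9, 11): e=[9,-1,34] → ·
  covered (5 px):
    · · · · · · · · · · ·
    · · · · · · · · · · ·
    # · · · · · · · · · ·
    · # · · · · · · · · ·
    · · # # · · · · · · ·
    · · · # · · · · · · ·
    · · · · · · · · · · ·
    · · · · · · · · · · ·
    · · · · · · · · · · ·
T1:
  2·area = 36  (B↔C swapped to make it positive)
  edge (12, 14)→(6, 12): d=(-6,-2) top-left  bias=+0
  edge (6, 12)→(12, 8): d=(6,-4) top-left  bias=+0
  edge (12, 8)→(12, 14): d=(0,6) right/bottom  bias=-1
    (5,4)@(11, 9): e=[28,2,6] → #
    (6,4)@(13, 9): e=[32,10,-6] → ·
    (1,5)@(3, 11): e=[0,-18,54] → ·  [on edge]
    (4,5)@(9, 11): e=[12,6,18] → #
    (6,5)@(13, 11): e=[20,22,-6] → ·
    (4,6)@(9, 13): e=[0,18,18] → #  [on edge]
    (6,6)@(13, 13): e=[8,34,-6] → ·
    (4,7)@(9, 15): e=[-12,30,18] → ·
    (5,7)@(11, 15): e=[-8,38,6] → ·
    (7,7)@(15, 15): e=[0,54,-18] → ·  [on edge]
    (10,8)@(21, 17): e=[0,90,-54] → ·  [on edge]
  covered (5 px):
    · · · · · · · · · · ·
    · · · · · · · · · · ·
    · · · · · · · · · · ·
    · · · · · · · · · · ·
    · · · · · # · · · · ·
    · · · · # # · · · · ·
    · · · · # # · · · · ·
    · · · · · · · · · · ·
    · · · · · · · · · · ·
T2:
  2·area = 2
  edge (0, 6)→(2, 8): d=(2,2) right/bottom  bias=-1
  edge (2, 8)→(4, 11): d=(2,3) right/bottom  bias=-1
  edge (4, 11)→(0, 6): d=(-4,-5) top-left  bias=+0
    (0,3)@(1, 7): e=[0,1,1] → ·  [on edge]
    (1,4)@(3, 9): e=[0,-1,3] → ·  [on edge]
    (2,5)@(5, 11): e=[0,-3,5] → ·  [on edge]
    (3,6)@(7, 13): e=[0,-5,7] → ·  [on edge]
    (4,7)@(9, 15): e=[0,-7,9] → ·  [on edge]
    (5,8)@(11, 17): e=[0,-9,11] → ·  [on edge]
  covered (0 px):
    · · · · · · · · · · ·
    · · · · · · · · · · ·
    · · · · · · · · · · ·
    · · · · · · · · · · ·
    · · · · · · · · · · ·
    · · · · · · · · · · ·
    · · · · · · · · · · ·
    · · · · · · · · · · ·
    · · · · · · · · · · ·

Z-buffer (winner per pixel, '.' = empty):
  . . . . . . . . . . .
  . . . . . . . . . . .
  0 . . . . . . . . . .
  . 0 . . . . . . . . .
  . . 0 0 . 1 . . . . .
  . . . 0 1 1 . . . . .
  . . . . 1 1 . . . . .
  . . . . . . . . . . .
  . . . . . . . . . . .

Final: 0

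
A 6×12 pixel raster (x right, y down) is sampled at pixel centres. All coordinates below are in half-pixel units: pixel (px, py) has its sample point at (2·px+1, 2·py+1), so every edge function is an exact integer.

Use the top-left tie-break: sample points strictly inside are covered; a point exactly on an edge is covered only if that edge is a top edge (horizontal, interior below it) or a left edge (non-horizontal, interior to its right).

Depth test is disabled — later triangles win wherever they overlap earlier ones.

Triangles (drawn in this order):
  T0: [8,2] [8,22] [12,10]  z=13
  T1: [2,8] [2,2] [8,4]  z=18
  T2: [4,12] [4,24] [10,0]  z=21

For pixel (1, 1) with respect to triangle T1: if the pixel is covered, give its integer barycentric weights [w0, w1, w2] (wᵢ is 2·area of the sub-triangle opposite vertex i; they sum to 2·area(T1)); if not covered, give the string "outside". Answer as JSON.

T0:
  2·area = 80  (B↔C swapped to make it positive)
  edge (8, 2)→(12, 10): d=(4,8) right/bottom  bias=-1
  edge (12, 10)→(8, 22): d=(-4,12) right/bottom  bias=-1
  edge (8, 22)→(8, 2): d=(0,-20) top-left  bias=+0
    (4,2)@(9, 5): e=[4,56,20] → #
    (5,2)@(11, 5): e=[-12,32,60] → ·
    (4,3)@(9, 7): e=[12,48,20] → #
    (5,3)@(11, 7): e=[-4,24,60] → ·
    (4,4)@(9, 9): e=[20,40,20] → #
    (5,4)@(11, 9): e=[4,16,60] → #
    (4,5)@(9, 11): e=[28,32,20] → #
    (4,6)@(9, 13): e=[36,24,20] → #
    (5,6)@(11, 13): e=[20,0,60] → ·  [on edge]
    (4,7)@(9, 15): e=[44,16,20] → #
    (5,7)@(11, 15): e=[28,-8,60] → ·
    (4,8)@(9, 17): e=[52,8,20] → #
    (4,9)@(9, 19): e=[60,0,20] → ·  [on edge]
  covered (9 px):
    · · · · · ·
    · · · · · ·
    · · · · # ·
    · · · · # ·
    · · · · # #
    · · · · # #
    · · · · # ·
    · · · · # ·
    · · · · # ·
    · · · · · ·
    · · · · · ·
    · · · · · ·
T1:
  2·area = 36
  edge (2, 8)→(2, 2): d=(0,-6) top-left  bias=+0
  edge (2, 2)→(8, 4): d=(6,2) right/bottom  bias=-1
  edge (8, 4)→(2, 8): d=(-6,4) right/bottom  bias=-1
    (1,1)@(3, 3): e=[6,4,26] → #
    (2,1)@(5, 3): e=[18,0,18] → ·  [on edge]
    (1,2)@(3, 5): e=[6,16,14] → #
    (2,2)@(5, 5): e=[18,12,6] → #
    (3,2)@(7, 5): e=[30,8,-2] → ·
    (5,2)@(11, 5): e=[54,0,-18] → ·  [on edge]
    (1,3)@(3, 7): e=[6,28,2] → #
    (2,3)@(5, 7): e=[18,24,-6] → ·
    (1,4)@(3, 9): e=[6,40,-10] → ·
  covered (4 px):
    · · · · · ·
    · # · · · ·
    · # # · · ·
    · # · · · ·
    · · · · · ·
    · · · · · ·
    · · · · · ·
    · · · · · ·
    · · · · · ·
    · · · · · ·
    · · · · · ·
    · · · · · ·
T2:
  2·area = 72  (B↔C swapped to make it positive)
  edge (4, 12)→(10, 0): d=(6,-12) top-left  bias=+0
  edge (10, 0)→(4, 24): d=(-6,24) right/bottom  bias=-1
  edge (4, 24)→(4, 12): d=(0,-12) top-left  bias=+0
    (4,1)@(9, 3): e=[6,6,60] → #
    (5,1)@(11, 3): e=[30,-42,84] → ·
    (4,2)@(9, 5): e=[18,-6,60] → ·
    (3,3)@(7, 7): e=[6,30,36] → #
    (4,3)@(9, 7): e=[30,-18,60] → ·
    (3,4)@(7, 9): e=[18,18,36] → #
    (4,4)@(9, 9): e=[42,-30,60] → ·
    (2,5)@(5, 11): e=[6,54,12] → #
    (4,5)@(9, 11): e=[54,-42,60] → ·
    (2,6)@(5, 13): e=[18,42,12] → #
    (3,6)@(7, 13): e=[42,-6,36] → ·
    (2,7)@(5, 15): e=[30,30,12] → #
  covered (9 px):
    · · · · · ·
    · · · · # ·
    · · · · · ·
    · · · # · ·
    · · · # · ·
    · · # # · ·
    · · # · · ·
    · · # · · ·
    · · # · · ·
    · · # · · ·
    · · · · · ·
    · · · · · ·

Final: [4,26,6]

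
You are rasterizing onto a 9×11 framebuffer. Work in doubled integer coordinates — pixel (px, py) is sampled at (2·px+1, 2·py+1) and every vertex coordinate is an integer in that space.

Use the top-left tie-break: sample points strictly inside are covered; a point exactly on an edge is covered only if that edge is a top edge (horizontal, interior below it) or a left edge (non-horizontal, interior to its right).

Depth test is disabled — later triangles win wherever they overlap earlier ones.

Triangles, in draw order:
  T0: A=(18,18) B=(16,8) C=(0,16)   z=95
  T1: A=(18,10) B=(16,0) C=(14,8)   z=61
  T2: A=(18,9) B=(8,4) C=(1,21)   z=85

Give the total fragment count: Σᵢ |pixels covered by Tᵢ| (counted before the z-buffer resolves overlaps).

T0:
  2·area = 176  (B↔C swapped to make it positive)
  edge (18, 18)→(0, 16): d=(-18,-2) top-left  bias=+0
  edge (0, 16)→(16, 8): d=(16,-8) top-left  bias=+0
  edge (16, 8)→(18, 18): d=(2,10) right/bottom  bias=-1
    (7,1)@(15, 3): e=[264,-88,0] → .  [on edge]
    (7,4)@(15, 9): e=[156,8,12] → X
    (8,4)@(17, 9): e=[160,24,-8] → .
    (5,5)@(11, 11): e=[112,8,56] → X
    (6,5)@(13, 11): e=[116,24,36] → X
    (8,5)@(17, 11): e=[124,56,-4] → .
    (3,6)@(7, 13): e=[68,8,100] → X
    (4,6)@(9, 13): e=[72,24,80] → X
    (8,6)@(17, 13): e=[88,88,0] → .  [on edge]
    (1,7)@(3, 15): e=[24,8,144] → X
    (2,7)@(5, 15): e=[28,24,124] → X
    (8,7)@(17, 15): e=[52,120,4] → X
    (4,8)@(9, 17): e=[0,88,88] → X  [on edge]
  covered (22 px):
    . . . . . . . . .
    . . . . . . . . .
    . . . . . . . . .
    . . . . . . . . .
    . . . . . . . X .
    . . . . . X X X .
    . . . X X X X X .
    . X X X X X X X X
    . . . . X X X X X
    . . . . . . . . .
    . . . . . . . . .
T1:
  2·area = 36  (B↔C swapped to make it positive)
  edge (18, 10)→(14, 8): d=(-4,-2) top-left  bias=+0
  edge (14, 8)→(16, 0): d=(2,-8) top-left  bias=+0
  edge (16, 0)→(18, 10): d=(2,10) right/bottom  bias=-1
    (7,2)@(15, 5): e=[14,2,20] → X
    (8,2)@(17, 5): e=[18,18,0] → .  [on edge]
    (7,3)@(15, 7): e=[6,6,24] → X
    (8,3)@(17, 7): e=[10,22,4] → X
    (7,4)@(15, 9): e=[-2,10,28] → .
    (8,4)@(17, 9): e=[2,26,8] → X
    (8,5)@(17, 11): e=[-6,30,12] → .
  covered (4 px):
    . . . . . . . . .
    . . . . . . . . .
    . . . . . . . X .
    . . . . . . . X X
    . . . . . . . . X
    . . . . . . . . .
    . . . . . . . . .
    . . . . . . . . .
    . . . . . . . . .
    . . . . . . . . .
    . . . . . . . . .
T2:
  2·area = 205  (B↔C swapped to make it positive)
  edge (18, 9)→(1, 21): d=(-17,12) right/bottom  bias=-1
  edge (1, 21)→(8, 4): d=(7,-17) top-left  bias=+0
  edge (8, 4)→(18, 9): d=(10,5) right/bottom  bias=-1
    (4,2)@(9, 5): e=[176,24,5] → X
    (5,2)@(11, 5): e=[152,58,-5] → .
    (3,3)@(7, 7): e=[166,4,35] → X
    (5,3)@(11, 7): e=[118,72,15] → X
    (6,3)@(13, 7): e=[94,106,5] → X
    (7,3)@(15, 7): e=[70,140,-5] → .
    (3,4)@(7, 9): e=[132,18,55] → X
    (7,4)@(15, 9): e=[36,154,15] → X
    (8,4)@(17, 9): e=[12,188,5] → X
    (3,5)@(7, 11): e=[98,32,75] → X
    (8,5)@(17, 11): e=[-22,202,25] → .
    (2,6)@(5, 13): e=[88,12,105] → X
    (0,10)@(1, 21): e=[0,0,205] → .  [on edge]
  covered (26 px):
    . . . . . . . . .
    . . . . . . . . .
    . . . . X . . . .
    . . . X X X X . .
    . . . X X X X X X
    . . . X X X X X .
    . . X X X X . . .
    . . X X X . . . .
    . X X . . . . . .
    . X . . . . . . .
    . . . . . . . . .

Answer: 52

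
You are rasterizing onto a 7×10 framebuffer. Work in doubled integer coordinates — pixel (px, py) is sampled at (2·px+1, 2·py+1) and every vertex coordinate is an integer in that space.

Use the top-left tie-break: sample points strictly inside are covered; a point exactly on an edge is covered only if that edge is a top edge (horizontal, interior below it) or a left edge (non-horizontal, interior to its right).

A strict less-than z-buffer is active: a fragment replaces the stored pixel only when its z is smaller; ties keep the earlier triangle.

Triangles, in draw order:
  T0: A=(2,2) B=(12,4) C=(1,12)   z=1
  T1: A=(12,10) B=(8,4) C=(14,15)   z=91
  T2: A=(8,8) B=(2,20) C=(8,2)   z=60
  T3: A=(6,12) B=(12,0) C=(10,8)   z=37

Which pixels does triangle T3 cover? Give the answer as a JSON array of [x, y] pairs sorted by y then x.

T0:
  2·area = 102
  edge (2, 2)→(12, 4): d=(10,2) right/bottom  bias=-1
  edge (12, 4)→(1, 12): d=(-11,8) right/bottom  bias=-1
  edge (1, 12)→(2, 2): d=(1,-10) top-left  bias=+0
    (1,1)@(3, 3): e=[8,83,11] → #
    (2,1)@(5, 3): e=[4,67,31] → #
    (3,1)@(7, 3): e=[0,51,51] → ·  [on edge]
    (1,2)@(3, 5): e=[28,61,13] → #
    (3,2)@(7, 5): e=[20,29,53] → #
    (4,2)@(9, 5): e=[16,13,73] → #
    (5,2)@(11, 5): e=[12,-3,93] → ·
    (1,3)@(3, 7): e=[48,39,15] → #
    (4,3)@(9, 7): e=[36,-9,75] → ·
    (1,4)@(3, 9): e=[68,17,17] → #
    (3,4)@(7, 9): e=[60,-15,57] → ·
    (1,5)@(3, 11): e=[88,-5,19] → ·
  covered (11 px):
    · · · · · · ·
    · # # · · · ·
    · # # # # · ·
    · # # # · · ·
    · # # · · · ·
    · · · · · · ·
    · · · · · · ·
    · · · · · · ·
    · · · · · · ·
    · · · · · · ·
T1:
  2·area = 8  (B↔C swapped to make it positive)
  edge (12, 10)→(14, 15): d=(2,5) right/bottom  bias=-1
  edge (14, 15)→(8, 4): d=(-6,-11) top-left  bias=+0
  edge (8, 4)→(12, 10): d=(4,6) right/bottom  bias=-1
    (5,4)@(11, 9): e=[3,3,2] → #
    (6,4)@(13, 9): e=[-7,25,-10] → ·
    (5,5)@(11, 11): e=[7,-9,10] → ·
    (6,6)@(13, 13): e=[1,1,6] → #
    (6,7)@(13, 15): e=[5,-11,14] → ·
  covered (2 px):
    · · · · · · ·
    · · · · · · ·
    · · · · · · ·
    · · · · · · ·
    · · · · · # ·
    · · · · · · ·
    · · · · · · #
    · · · · · · ·
    · · · · · · ·
    · · · · · · ·
T2:
  2·area = 36
  edge (8, 8)→(2, 20): d=(-6,12) right/bottom  bias=-1
  edge (2, 20)→(8, 2): d=(6,-18) top-left  bias=+0
  edge (8, 2)→(8, 8): d=(0,6) right/bottom  bias=-1
    (3,2)@(7, 5): e=[30,0,6] → #  [on edge]
    (4,2)@(9, 5): e=[6,36,-6] → ·
    (3,3)@(7, 7): e=[18,12,6] → #
    (4,3)@(9, 7): e=[-6,48,-6] → ·
    (3,4)@(7, 9): e=[6,24,6] → #
    (4,4)@(9, 9): e=[-18,60,-6] → ·
    (2,5)@(5, 11): e=[18,0,18] → #  [on edge]
    (3,5)@(7, 11): e=[-6,36,6] → ·
    (2,6)@(5, 13): e=[6,12,18] → #
    (3,6)@(7, 13): e=[-18,48,6] → ·
    (2,7)@(5, 15): e=[-6,24,18] → ·
    (1,8)@(3, 17): e=[6,0,30] → #  [on edge]
  covered (6 px):
    · · · · · · ·
    · · · · · · ·
    · · · # · · ·
    · · · # · · ·
    · · · # · · ·
    · · # · · · ·
    · · # · · · ·
    · · · · · · ·
    · # · · · · ·
    · · · · · · ·
T3:
  2·area = 24
  edge (6, 12)→(12, 0): d=(6,-12) top-left  bias=+0
  edge (12, 0)→(10, 8): d=(-2,8) right/bottom  bias=-1
  edge (10, 8)→(6, 12): d=(-4,4) right/bottom  bias=-1
    (5,1)@(11, 3): e=[6,2,16] → #
    (6,1)@(13, 3): e=[30,-14,8] → ·
    (5,2)@(11, 5): e=[18,-2,8] → ·
    (6,2)@(13, 5): e=[42,-18,0] → ·  [on edge]
    (4,3)@(9, 7): e=[6,10,8] → #
    (5,3)@(11, 7): e=[30,-6,0] → ·  [on edge]
    (4,4)@(9, 9): e=[18,6,0] → ·  [on edge]
    (3,5)@(7, 11): e=[6,18,0] → ·  [on edge]
    (2,6)@(5, 13): e=[-6,30,0] → ·  [on edge]
    (1,7)@(3, 15): e=[-18,42,0] → ·  [on edge]
    (0,8)@(1, 17): e=[-30,54,0] → ·  [on edge]
  covered (2 px):
    · · · · · · ·
    · · · · · # ·
    · · · · · · ·
    · · · · # · ·
    · · · · · · ·
    · · · · · · ·
    · · · · · · ·
    · · · · · · ·
    · · · · · · ·
    · · · · · · ·

Result: [[5,1],[4,3]]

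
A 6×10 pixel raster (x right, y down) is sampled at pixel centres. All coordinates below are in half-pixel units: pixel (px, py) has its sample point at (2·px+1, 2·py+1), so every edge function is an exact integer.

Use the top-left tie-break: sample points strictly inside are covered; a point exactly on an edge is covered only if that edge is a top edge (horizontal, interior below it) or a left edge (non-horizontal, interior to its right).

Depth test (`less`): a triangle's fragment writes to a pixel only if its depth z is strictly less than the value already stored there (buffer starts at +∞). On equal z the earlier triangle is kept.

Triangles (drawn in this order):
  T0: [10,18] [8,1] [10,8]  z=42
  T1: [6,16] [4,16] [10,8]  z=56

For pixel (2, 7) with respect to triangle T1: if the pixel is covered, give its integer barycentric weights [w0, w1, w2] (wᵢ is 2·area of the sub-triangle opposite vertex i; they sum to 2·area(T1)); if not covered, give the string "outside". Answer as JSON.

T0:
  2·area = 20
  edge (10, 18)→(8, 1): d=(-2,-17) top-left  bias=+0
  edge (8, 1)→(10, 8): d=(2,7) right/bottom  bias=-1
  edge (10, 8)→(10, 18): d=(0,10) right/bottom  bias=-1
    (4,2)@(9, 5): e=[9,1,10] → #
    (5,2)@(11, 5): e=[43,-13,-10] → ·
    (4,3)@(9, 7): e=[5,5,10] → #
    (5,3)@(11, 7): e=[39,-9,-10] → ·
    (4,4)@(9, 9): e=[1,9,10] → #
    (5,4)@(11, 9): e=[35,-5,-10] → ·
    (4,5)@(9, 11): e=[-3,13,10] → ·
  covered (3 px):
    · · · · · ·
    · · · · · ·
    · · · · # ·
    · · · · # ·
    · · · · # ·
    · · · · · ·
    · · · · · ·
    · · · · · ·
    · · · · · ·
    · · · · · ·
T1:
  2·area = 16
  edge (6, 16)→(4, 16): d=(-2,0) right/bottom  bias=-1
  edge (4, 16)→(10, 8): d=(6,-8) top-left  bias=+0
  edge (10, 8)→(6, 16): d=(-4,8) right/bottom  bias=-1
    (3,6)@(7, 13): e=[6,6,4] → #
    (4,6)@(9, 13): e=[6,22,-12] → ·
    (2,7)@(5, 15): e=[2,2,12] → #
    (3,7)@(7, 15): e=[2,18,-4] → ·
    (2,8)@(5, 17): e=[-2,14,4] → ·
  covered (2 px):
    · · · · · ·
    · · · · · ·
    · · · · · ·
    · · · · · ·
    · · · · · ·
    · · · · · ·
    · · · # · ·
    · · # · · ·
    · · · · · ·
    · · · · · ·

Final: [2,12,2]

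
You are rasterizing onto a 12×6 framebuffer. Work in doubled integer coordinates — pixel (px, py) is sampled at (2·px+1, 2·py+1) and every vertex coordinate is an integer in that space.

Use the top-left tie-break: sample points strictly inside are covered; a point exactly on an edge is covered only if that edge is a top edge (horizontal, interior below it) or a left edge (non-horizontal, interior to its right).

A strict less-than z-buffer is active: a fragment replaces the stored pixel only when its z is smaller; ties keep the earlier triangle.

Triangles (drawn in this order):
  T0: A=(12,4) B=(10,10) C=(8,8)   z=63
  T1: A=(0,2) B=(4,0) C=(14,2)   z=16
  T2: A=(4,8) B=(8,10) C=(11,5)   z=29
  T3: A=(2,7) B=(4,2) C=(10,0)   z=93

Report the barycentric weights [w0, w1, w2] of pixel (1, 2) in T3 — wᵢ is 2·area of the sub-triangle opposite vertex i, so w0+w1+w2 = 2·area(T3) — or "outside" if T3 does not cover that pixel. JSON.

T0:
  2·area = 16
  edge (12, 4)→(10, 10): d=(-2,6) right/bottom  bias=-1
  edge (10, 10)→(8, 8): d=(-2,-2) top-left  bias=+0
  edge (8, 8)→(12, 4): d=(4,-4) top-left  bias=+0
    (0,0)@(1, 1): e=[72,0,-56] → .  [on edge]
    (6,0)@(13, 1): e=[0,24,-8] → .  [on edge]
    (7,0)@(15, 1): e=[-12,28,0] → .  [on edge]
    (1,1)@(3, 3): e=[56,0,-40] → .  [on edge]
    (6,1)@(13, 3): e=[-4,20,0] → .  [on edge]
    (2,2)@(5, 5): e=[40,0,-24] → .  [on edge]
    (5,2)@(11, 5): e=[4,12,0] → X  [on edge]
    (6,2)@(13, 5): e=[-8,16,8] → .
    (3,3)@(7, 7): e=[24,0,-8] → .  [on edge]
    (4,3)@(9, 7): e=[12,4,0] → X  [on edge]
    (5,3)@(11, 7): e=[0,8,8] → .  [on edge]
    (3,4)@(7, 9): e=[20,-4,0] → .  [on edge]
    (4,4)@(9, 9): e=[8,0,8] → X  [on edge]
    (2,5)@(5, 11): e=[28,-12,0] → .  [on edge]
    (5,5)@(11, 11): e=[-8,0,24] → .  [on edge]
  covered (3 px):
    . . . . . . . . . . . .
    . . . . . . . . . . . .
    . . . . . X . . . . . .
    . . . . X . . . . . . .
    . . . . X . . . . . . .
    . . . . . . . . . . . .
T1:
  2·area = 28
  edge (0, 2)→(4, 0): d=(4,-2) top-left  bias=+0
  edge (4, 0)→(14, 2): d=(10,2) right/bottom  bias=-1
  edge (14, 2)→(0, 2): d=(-14,0) right/bottom  bias=-1
    (1,0)@(3, 1): e=[2,12,14] → X
    (2,0)@(5, 1): e=[6,8,14] → X
    (3,0)@(7, 1): e=[10,4,14] → X
    (4,0)@(9, 1): e=[14,0,14] → .  [on edge]
    (1,1)@(3, 3): e=[10,32,-14] → .
    (2,1)@(5, 3): e=[14,28,-14] → .
    (3,1)@(7, 3): e=[18,24,-14] → .
    (9,1)@(19, 3): e=[42,0,-14] → .  [on edge]
  covered (3 px):
    . X X X . . . . . . . .
    . . . . . . . . . . . .
    . . . . . . . . . . . .
    . . . . . . . . . . . .
    . . . . . . . . . . . .
    . . . . . . . . . . . .
T2:
  2·area = 26  (B↔C swapped to make it positive)
  edge (4, 8)→(11, 5): d=(7,-3) top-left  bias=+0
  edge (11, 5)→(8, 10): d=(-3,5) right/bottom  bias=-1
  edge (8, 10)→(4, 8): d=(-4,-2) top-left  bias=+0
    (5,2)@(11, 5): e=[0,0,26] → .  [on edge]
    (3,3)@(7, 7): e=[2,14,10] → X
    (4,3)@(9, 7): e=[8,4,14] → X
    (5,3)@(11, 7): e=[14,-6,18] → .
    (3,4)@(7, 9): e=[16,8,2] → X
    (4,4)@(9, 9): e=[22,-2,6] → .
    (3,5)@(7, 11): e=[30,2,-6] → .
  covered (3 px):
    . . . . . . . . . . . .
    . . . . . . . . . . . .
    . . . . . . . . . . . .
    . . . X X . . . . . . .
    . . . X . . . . . . . .
    . . . . . . . . . . . .
T3:
  2·area = 26
  edge (2, 7)→(4, 2): d=(2,-5) top-left  bias=+0
  edge (4, 2)→(10, 0): d=(6,-2) top-left  bias=+0
  edge (10, 0)→(2, 7): d=(-8,7) right/bottom  bias=-1
    (3,0)@(7, 1): e=[13,0,13] → X  [on edge]
    (4,0)@(9, 1): e=[23,4,-1] → .
    (0,1)@(1, 3): e=[-13,0,39] → .  [on edge]
    (2,1)@(5, 3): e=[7,8,11] → X
    (3,1)@(7, 3): e=[17,12,-3] → .
    (1,2)@(3, 5): e=[1,16,9] → X
    (2,2)@(5, 5): e=[11,20,-5] → .
    (1,3)@(3, 7): e=[5,28,-7] → .
  covered (3 px):
    . . . X . . . . . . . .
    . . X . . . . . . . . .
    . X . . . . . . . . . .
    . . . . . . . . . . . .
    . . . . . . . . . . . .
    . . . . . . . . . . . .

Answer: [16,9,1]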